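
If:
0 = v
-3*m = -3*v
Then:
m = 0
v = 0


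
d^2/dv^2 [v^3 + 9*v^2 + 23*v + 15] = 6*v + 18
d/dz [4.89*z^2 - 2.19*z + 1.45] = 9.78*z - 2.19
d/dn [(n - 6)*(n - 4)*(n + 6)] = 3*n^2 - 8*n - 36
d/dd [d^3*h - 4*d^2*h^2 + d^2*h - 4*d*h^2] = h*(3*d^2 - 8*d*h + 2*d - 4*h)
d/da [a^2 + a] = 2*a + 1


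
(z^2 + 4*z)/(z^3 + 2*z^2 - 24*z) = (z + 4)/(z^2 + 2*z - 24)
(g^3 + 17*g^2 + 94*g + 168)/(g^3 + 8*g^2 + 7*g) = (g^2 + 10*g + 24)/(g*(g + 1))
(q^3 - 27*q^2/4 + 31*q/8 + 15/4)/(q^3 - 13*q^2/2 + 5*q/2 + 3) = (q - 5/4)/(q - 1)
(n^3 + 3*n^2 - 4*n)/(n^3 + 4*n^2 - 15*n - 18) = n*(n^2 + 3*n - 4)/(n^3 + 4*n^2 - 15*n - 18)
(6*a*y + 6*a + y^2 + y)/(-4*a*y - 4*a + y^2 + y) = (6*a + y)/(-4*a + y)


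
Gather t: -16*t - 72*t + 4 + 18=22 - 88*t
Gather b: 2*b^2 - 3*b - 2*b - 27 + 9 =2*b^2 - 5*b - 18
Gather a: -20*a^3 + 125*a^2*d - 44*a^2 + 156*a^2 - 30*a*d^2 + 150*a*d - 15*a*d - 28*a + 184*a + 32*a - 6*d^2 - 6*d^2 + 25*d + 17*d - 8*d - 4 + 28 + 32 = -20*a^3 + a^2*(125*d + 112) + a*(-30*d^2 + 135*d + 188) - 12*d^2 + 34*d + 56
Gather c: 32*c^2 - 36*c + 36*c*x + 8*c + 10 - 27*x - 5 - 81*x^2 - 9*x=32*c^2 + c*(36*x - 28) - 81*x^2 - 36*x + 5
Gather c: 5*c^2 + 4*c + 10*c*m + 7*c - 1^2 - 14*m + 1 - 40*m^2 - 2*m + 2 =5*c^2 + c*(10*m + 11) - 40*m^2 - 16*m + 2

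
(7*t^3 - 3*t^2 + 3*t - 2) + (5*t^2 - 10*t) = 7*t^3 + 2*t^2 - 7*t - 2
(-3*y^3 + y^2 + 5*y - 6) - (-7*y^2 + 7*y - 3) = -3*y^3 + 8*y^2 - 2*y - 3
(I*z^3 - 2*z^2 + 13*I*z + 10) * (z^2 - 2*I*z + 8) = I*z^5 + 25*I*z^3 + 20*z^2 + 84*I*z + 80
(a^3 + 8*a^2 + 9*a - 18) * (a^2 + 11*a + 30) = a^5 + 19*a^4 + 127*a^3 + 321*a^2 + 72*a - 540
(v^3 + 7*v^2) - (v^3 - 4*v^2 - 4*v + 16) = 11*v^2 + 4*v - 16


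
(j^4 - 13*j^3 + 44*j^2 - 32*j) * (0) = 0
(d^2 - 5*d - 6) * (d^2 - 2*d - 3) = d^4 - 7*d^3 + d^2 + 27*d + 18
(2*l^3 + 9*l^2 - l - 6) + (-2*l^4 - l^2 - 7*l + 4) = -2*l^4 + 2*l^3 + 8*l^2 - 8*l - 2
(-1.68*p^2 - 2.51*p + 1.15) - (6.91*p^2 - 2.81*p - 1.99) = -8.59*p^2 + 0.3*p + 3.14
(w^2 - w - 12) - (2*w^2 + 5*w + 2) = -w^2 - 6*w - 14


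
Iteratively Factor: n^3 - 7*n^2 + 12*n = (n)*(n^2 - 7*n + 12) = n*(n - 4)*(n - 3)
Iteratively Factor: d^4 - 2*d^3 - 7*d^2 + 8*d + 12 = (d - 3)*(d^3 + d^2 - 4*d - 4) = (d - 3)*(d + 2)*(d^2 - d - 2) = (d - 3)*(d - 2)*(d + 2)*(d + 1)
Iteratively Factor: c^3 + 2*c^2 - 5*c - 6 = (c + 1)*(c^2 + c - 6) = (c + 1)*(c + 3)*(c - 2)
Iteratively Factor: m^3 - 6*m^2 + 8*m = (m - 2)*(m^2 - 4*m) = (m - 4)*(m - 2)*(m)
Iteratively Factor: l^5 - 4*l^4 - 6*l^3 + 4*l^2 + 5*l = (l + 1)*(l^4 - 5*l^3 - l^2 + 5*l) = l*(l + 1)*(l^3 - 5*l^2 - l + 5) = l*(l - 1)*(l + 1)*(l^2 - 4*l - 5) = l*(l - 5)*(l - 1)*(l + 1)*(l + 1)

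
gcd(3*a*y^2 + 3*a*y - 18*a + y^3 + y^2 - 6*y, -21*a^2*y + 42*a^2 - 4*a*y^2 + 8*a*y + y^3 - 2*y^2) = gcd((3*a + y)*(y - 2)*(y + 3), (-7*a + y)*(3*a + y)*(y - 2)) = 3*a*y - 6*a + y^2 - 2*y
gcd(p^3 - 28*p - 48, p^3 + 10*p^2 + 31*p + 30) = p + 2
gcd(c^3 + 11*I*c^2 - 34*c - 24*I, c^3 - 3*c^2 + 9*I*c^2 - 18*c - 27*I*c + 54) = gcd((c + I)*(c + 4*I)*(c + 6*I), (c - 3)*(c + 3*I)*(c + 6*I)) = c + 6*I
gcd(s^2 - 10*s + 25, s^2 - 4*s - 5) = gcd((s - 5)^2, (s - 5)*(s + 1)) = s - 5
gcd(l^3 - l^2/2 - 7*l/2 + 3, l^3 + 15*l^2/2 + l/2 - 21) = l^2 + l/2 - 3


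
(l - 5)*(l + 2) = l^2 - 3*l - 10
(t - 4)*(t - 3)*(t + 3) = t^3 - 4*t^2 - 9*t + 36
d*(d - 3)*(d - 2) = d^3 - 5*d^2 + 6*d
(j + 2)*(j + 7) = j^2 + 9*j + 14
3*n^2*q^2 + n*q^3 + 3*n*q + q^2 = q*(3*n + q)*(n*q + 1)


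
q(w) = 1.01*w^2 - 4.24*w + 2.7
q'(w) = 2.02*w - 4.24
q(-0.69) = 6.11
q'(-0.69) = -5.63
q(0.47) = 0.93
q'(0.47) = -3.29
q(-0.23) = 3.73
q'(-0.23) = -4.70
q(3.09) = -0.76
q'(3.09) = 2.00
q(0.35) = 1.34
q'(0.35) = -3.53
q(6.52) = 17.99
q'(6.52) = 8.93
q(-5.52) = 56.88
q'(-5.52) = -15.39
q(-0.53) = 5.23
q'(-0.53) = -5.31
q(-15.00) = 293.55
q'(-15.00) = -34.54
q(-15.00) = 293.55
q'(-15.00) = -34.54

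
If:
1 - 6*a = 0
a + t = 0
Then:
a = 1/6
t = -1/6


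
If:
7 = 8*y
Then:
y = 7/8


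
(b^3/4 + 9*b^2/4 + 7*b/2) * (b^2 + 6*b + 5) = b^5/4 + 15*b^4/4 + 73*b^3/4 + 129*b^2/4 + 35*b/2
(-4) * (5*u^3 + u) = -20*u^3 - 4*u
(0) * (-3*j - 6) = 0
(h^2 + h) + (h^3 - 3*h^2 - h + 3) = h^3 - 2*h^2 + 3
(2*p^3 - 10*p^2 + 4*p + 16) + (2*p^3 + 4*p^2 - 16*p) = 4*p^3 - 6*p^2 - 12*p + 16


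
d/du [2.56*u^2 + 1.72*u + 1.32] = 5.12*u + 1.72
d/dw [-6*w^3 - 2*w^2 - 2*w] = -18*w^2 - 4*w - 2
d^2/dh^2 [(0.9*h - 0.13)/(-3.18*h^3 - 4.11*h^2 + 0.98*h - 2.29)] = (-54.60696*h^5 - 54.801576*h^4 - 8.83011599999999*h^3 + 89.392806*h^2 + 42.00246*h - 6.23695)/(32.157432*h^9 + 124.685892*h^8 + 131.420178*h^7 + 62.048295*h^6 + 139.078494*h^5 + 85.071123*h^4 - 6.25444999999999*h^3 + 71.257701*h^2 - 15.417654*h + 12.008989)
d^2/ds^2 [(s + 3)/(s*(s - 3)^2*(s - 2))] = 2*(6*s^5 + 2*s^4 - 147*s^3 + 369*s^2 - 306*s + 108)/(s^3*(s^7 - 18*s^6 + 138*s^5 - 584*s^4 + 1473*s^3 - 2214*s^2 + 1836*s - 648))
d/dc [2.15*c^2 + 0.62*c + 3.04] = 4.3*c + 0.62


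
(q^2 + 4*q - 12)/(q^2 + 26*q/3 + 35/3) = 3*(q^2 + 4*q - 12)/(3*q^2 + 26*q + 35)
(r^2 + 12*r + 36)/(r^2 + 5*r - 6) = (r + 6)/(r - 1)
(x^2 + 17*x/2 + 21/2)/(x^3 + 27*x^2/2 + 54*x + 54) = (x + 7)/(x^2 + 12*x + 36)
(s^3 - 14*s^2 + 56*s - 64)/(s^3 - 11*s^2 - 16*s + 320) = (s^2 - 6*s + 8)/(s^2 - 3*s - 40)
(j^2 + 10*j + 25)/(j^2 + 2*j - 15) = (j + 5)/(j - 3)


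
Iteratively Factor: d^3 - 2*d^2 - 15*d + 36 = (d - 3)*(d^2 + d - 12) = (d - 3)*(d + 4)*(d - 3)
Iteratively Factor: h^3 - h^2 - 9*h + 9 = (h - 1)*(h^2 - 9) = (h - 1)*(h + 3)*(h - 3)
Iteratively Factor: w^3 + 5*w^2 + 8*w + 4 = (w + 2)*(w^2 + 3*w + 2) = (w + 2)^2*(w + 1)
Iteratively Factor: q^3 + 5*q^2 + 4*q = (q + 4)*(q^2 + q) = (q + 1)*(q + 4)*(q)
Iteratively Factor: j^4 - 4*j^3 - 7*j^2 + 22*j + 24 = (j - 4)*(j^3 - 7*j - 6) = (j - 4)*(j + 1)*(j^2 - j - 6) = (j - 4)*(j - 3)*(j + 1)*(j + 2)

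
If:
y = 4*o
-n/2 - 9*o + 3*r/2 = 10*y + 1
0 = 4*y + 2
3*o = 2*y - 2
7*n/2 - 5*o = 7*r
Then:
No Solution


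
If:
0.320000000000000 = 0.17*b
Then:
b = 1.88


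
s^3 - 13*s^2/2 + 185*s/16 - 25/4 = (s - 4)*(s - 5/4)^2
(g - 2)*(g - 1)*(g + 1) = g^3 - 2*g^2 - g + 2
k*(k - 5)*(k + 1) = k^3 - 4*k^2 - 5*k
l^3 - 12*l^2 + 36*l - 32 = (l - 8)*(l - 2)^2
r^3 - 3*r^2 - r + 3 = (r - 3)*(r - 1)*(r + 1)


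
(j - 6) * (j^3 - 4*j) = j^4 - 6*j^3 - 4*j^2 + 24*j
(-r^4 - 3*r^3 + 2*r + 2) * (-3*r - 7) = 3*r^5 + 16*r^4 + 21*r^3 - 6*r^2 - 20*r - 14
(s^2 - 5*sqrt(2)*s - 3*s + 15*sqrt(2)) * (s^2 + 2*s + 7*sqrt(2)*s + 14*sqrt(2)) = s^4 - s^3 + 2*sqrt(2)*s^3 - 76*s^2 - 2*sqrt(2)*s^2 - 12*sqrt(2)*s + 70*s + 420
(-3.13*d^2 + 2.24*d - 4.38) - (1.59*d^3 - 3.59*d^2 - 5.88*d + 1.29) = -1.59*d^3 + 0.46*d^2 + 8.12*d - 5.67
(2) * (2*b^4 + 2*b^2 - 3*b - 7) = 4*b^4 + 4*b^2 - 6*b - 14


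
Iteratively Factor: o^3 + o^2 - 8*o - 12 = (o + 2)*(o^2 - o - 6) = (o - 3)*(o + 2)*(o + 2)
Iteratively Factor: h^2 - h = (h - 1)*(h)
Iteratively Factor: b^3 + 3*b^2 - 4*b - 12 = (b + 3)*(b^2 - 4) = (b + 2)*(b + 3)*(b - 2)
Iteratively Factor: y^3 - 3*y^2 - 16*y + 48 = (y - 4)*(y^2 + y - 12) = (y - 4)*(y - 3)*(y + 4)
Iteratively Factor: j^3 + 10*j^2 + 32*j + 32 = (j + 2)*(j^2 + 8*j + 16) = (j + 2)*(j + 4)*(j + 4)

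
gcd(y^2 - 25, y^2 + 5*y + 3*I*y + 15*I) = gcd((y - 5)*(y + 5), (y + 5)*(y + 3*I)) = y + 5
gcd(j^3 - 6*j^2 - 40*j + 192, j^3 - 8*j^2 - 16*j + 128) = j^2 - 12*j + 32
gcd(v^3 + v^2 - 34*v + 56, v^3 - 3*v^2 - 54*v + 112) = v^2 + 5*v - 14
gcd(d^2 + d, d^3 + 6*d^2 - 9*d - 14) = d + 1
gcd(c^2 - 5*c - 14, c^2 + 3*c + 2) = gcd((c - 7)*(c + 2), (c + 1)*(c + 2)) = c + 2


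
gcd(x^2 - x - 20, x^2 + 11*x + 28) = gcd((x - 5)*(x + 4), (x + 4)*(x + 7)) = x + 4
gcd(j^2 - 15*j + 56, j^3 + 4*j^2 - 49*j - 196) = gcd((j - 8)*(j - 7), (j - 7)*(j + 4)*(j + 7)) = j - 7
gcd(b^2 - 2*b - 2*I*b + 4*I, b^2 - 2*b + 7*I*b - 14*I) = b - 2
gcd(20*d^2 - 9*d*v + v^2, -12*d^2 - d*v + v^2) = -4*d + v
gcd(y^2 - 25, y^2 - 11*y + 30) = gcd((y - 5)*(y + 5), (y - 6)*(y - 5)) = y - 5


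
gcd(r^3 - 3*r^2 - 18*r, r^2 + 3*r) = r^2 + 3*r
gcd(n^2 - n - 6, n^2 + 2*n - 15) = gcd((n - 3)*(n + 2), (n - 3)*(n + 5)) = n - 3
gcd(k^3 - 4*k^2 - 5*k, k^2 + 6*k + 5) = k + 1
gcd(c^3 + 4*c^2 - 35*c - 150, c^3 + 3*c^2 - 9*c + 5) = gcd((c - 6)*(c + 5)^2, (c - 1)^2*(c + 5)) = c + 5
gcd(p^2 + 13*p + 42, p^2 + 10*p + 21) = p + 7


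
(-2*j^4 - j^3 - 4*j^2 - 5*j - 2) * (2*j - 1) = -4*j^5 - 7*j^3 - 6*j^2 + j + 2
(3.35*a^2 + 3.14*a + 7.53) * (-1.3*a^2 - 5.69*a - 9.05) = -4.355*a^4 - 23.1435*a^3 - 57.9731*a^2 - 71.2627*a - 68.1465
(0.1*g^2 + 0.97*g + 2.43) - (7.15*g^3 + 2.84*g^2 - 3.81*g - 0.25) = -7.15*g^3 - 2.74*g^2 + 4.78*g + 2.68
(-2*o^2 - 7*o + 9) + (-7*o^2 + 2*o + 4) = -9*o^2 - 5*o + 13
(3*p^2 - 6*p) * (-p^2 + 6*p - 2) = -3*p^4 + 24*p^3 - 42*p^2 + 12*p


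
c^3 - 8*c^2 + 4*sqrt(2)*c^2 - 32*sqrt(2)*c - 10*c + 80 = (c - 8)*(c - sqrt(2))*(c + 5*sqrt(2))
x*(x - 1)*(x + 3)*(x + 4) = x^4 + 6*x^3 + 5*x^2 - 12*x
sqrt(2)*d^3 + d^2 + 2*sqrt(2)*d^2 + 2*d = d*(d + 2)*(sqrt(2)*d + 1)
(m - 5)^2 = m^2 - 10*m + 25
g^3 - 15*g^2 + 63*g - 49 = (g - 7)^2*(g - 1)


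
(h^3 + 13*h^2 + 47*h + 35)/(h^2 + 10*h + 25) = (h^2 + 8*h + 7)/(h + 5)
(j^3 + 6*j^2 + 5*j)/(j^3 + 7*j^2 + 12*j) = (j^2 + 6*j + 5)/(j^2 + 7*j + 12)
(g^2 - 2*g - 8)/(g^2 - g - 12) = (g + 2)/(g + 3)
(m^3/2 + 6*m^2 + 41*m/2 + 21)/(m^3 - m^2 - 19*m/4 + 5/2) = 2*(m^2 + 10*m + 21)/(4*m^2 - 12*m + 5)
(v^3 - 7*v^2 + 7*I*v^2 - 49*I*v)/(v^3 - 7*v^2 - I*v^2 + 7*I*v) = (v + 7*I)/(v - I)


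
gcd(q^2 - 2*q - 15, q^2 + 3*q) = q + 3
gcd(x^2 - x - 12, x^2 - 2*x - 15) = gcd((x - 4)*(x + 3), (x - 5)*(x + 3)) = x + 3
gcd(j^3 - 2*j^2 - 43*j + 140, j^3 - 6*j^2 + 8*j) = j - 4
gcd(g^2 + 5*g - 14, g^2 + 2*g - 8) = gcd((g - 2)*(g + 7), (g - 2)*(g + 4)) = g - 2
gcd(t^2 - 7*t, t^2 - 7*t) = t^2 - 7*t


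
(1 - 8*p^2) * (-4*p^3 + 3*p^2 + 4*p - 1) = 32*p^5 - 24*p^4 - 36*p^3 + 11*p^2 + 4*p - 1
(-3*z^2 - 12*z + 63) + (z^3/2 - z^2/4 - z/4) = z^3/2 - 13*z^2/4 - 49*z/4 + 63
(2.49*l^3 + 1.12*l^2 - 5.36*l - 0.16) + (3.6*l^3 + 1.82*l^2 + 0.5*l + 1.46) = 6.09*l^3 + 2.94*l^2 - 4.86*l + 1.3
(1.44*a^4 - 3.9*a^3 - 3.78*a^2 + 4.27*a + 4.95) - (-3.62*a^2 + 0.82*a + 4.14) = 1.44*a^4 - 3.9*a^3 - 0.16*a^2 + 3.45*a + 0.81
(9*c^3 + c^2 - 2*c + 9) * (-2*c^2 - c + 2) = -18*c^5 - 11*c^4 + 21*c^3 - 14*c^2 - 13*c + 18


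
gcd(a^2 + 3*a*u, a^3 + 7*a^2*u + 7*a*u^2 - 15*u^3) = a + 3*u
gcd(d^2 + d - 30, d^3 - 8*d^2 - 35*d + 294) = d + 6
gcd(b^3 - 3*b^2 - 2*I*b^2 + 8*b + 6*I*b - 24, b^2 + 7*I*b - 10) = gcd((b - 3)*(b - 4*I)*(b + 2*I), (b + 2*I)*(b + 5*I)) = b + 2*I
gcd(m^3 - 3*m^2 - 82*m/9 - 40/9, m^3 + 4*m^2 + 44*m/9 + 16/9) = m^2 + 2*m + 8/9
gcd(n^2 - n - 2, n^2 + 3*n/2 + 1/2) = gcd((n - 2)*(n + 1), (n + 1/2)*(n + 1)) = n + 1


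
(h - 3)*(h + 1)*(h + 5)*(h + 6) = h^4 + 9*h^3 + 5*h^2 - 93*h - 90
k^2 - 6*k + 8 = (k - 4)*(k - 2)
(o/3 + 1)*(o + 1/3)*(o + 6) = o^3/3 + 28*o^2/9 + 7*o + 2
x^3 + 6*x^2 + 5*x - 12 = (x - 1)*(x + 3)*(x + 4)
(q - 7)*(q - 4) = q^2 - 11*q + 28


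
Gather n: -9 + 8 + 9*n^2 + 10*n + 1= 9*n^2 + 10*n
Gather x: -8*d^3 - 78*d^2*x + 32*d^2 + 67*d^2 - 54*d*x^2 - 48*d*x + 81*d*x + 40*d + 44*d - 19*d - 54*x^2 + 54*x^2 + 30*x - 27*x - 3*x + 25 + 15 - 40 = -8*d^3 + 99*d^2 - 54*d*x^2 + 65*d + x*(-78*d^2 + 33*d)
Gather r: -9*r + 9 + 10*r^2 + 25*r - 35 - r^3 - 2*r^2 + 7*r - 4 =-r^3 + 8*r^2 + 23*r - 30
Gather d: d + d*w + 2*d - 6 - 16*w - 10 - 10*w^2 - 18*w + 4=d*(w + 3) - 10*w^2 - 34*w - 12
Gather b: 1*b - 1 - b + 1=0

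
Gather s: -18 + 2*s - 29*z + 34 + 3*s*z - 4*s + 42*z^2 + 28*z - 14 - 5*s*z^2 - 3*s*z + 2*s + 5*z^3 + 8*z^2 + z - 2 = -5*s*z^2 + 5*z^3 + 50*z^2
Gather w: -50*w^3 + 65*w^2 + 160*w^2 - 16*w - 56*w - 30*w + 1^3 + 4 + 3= -50*w^3 + 225*w^2 - 102*w + 8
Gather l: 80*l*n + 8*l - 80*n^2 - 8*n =l*(80*n + 8) - 80*n^2 - 8*n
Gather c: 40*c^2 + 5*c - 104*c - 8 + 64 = 40*c^2 - 99*c + 56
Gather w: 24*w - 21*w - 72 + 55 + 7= 3*w - 10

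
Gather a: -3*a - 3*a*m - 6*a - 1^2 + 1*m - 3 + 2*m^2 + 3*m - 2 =a*(-3*m - 9) + 2*m^2 + 4*m - 6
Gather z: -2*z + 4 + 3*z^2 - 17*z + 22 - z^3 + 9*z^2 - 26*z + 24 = -z^3 + 12*z^2 - 45*z + 50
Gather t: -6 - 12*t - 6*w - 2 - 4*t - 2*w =-16*t - 8*w - 8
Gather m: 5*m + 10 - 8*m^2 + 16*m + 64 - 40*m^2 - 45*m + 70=-48*m^2 - 24*m + 144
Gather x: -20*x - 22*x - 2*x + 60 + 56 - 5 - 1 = 110 - 44*x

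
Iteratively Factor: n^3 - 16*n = (n)*(n^2 - 16) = n*(n - 4)*(n + 4)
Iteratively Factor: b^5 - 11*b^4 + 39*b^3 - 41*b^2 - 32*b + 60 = (b + 1)*(b^4 - 12*b^3 + 51*b^2 - 92*b + 60) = (b - 2)*(b + 1)*(b^3 - 10*b^2 + 31*b - 30) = (b - 5)*(b - 2)*(b + 1)*(b^2 - 5*b + 6) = (b - 5)*(b - 2)^2*(b + 1)*(b - 3)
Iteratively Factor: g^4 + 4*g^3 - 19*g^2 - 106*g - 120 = (g + 3)*(g^3 + g^2 - 22*g - 40) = (g + 2)*(g + 3)*(g^2 - g - 20) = (g - 5)*(g + 2)*(g + 3)*(g + 4)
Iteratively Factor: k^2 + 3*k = (k)*(k + 3)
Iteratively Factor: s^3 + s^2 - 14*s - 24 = (s + 2)*(s^2 - s - 12) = (s + 2)*(s + 3)*(s - 4)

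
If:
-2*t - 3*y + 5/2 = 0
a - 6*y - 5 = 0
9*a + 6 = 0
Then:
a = -2/3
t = 8/3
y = -17/18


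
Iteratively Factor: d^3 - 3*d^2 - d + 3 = (d - 3)*(d^2 - 1) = (d - 3)*(d - 1)*(d + 1)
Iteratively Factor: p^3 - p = (p + 1)*(p^2 - p) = p*(p + 1)*(p - 1)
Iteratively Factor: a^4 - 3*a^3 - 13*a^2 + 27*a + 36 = (a - 4)*(a^3 + a^2 - 9*a - 9) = (a - 4)*(a + 1)*(a^2 - 9) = (a - 4)*(a - 3)*(a + 1)*(a + 3)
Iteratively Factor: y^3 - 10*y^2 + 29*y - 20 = (y - 4)*(y^2 - 6*y + 5) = (y - 5)*(y - 4)*(y - 1)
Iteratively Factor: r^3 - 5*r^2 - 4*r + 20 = (r - 5)*(r^2 - 4) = (r - 5)*(r - 2)*(r + 2)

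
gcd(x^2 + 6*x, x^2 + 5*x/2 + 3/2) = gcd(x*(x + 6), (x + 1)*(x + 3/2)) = 1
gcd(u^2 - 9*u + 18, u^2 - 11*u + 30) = u - 6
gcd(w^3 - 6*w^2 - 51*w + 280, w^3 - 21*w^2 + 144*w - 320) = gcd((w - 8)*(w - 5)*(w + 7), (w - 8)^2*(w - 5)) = w^2 - 13*w + 40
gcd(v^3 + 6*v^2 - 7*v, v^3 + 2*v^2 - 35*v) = v^2 + 7*v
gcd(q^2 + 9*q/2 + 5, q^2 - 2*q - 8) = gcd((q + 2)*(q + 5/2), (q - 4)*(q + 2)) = q + 2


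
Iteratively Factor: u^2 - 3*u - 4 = (u - 4)*(u + 1)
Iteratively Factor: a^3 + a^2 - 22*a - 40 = (a - 5)*(a^2 + 6*a + 8) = (a - 5)*(a + 4)*(a + 2)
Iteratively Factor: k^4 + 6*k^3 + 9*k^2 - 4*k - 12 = (k + 3)*(k^3 + 3*k^2 - 4) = (k + 2)*(k + 3)*(k^2 + k - 2) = (k + 2)^2*(k + 3)*(k - 1)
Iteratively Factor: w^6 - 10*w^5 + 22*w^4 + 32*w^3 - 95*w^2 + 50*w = (w)*(w^5 - 10*w^4 + 22*w^3 + 32*w^2 - 95*w + 50) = w*(w - 1)*(w^4 - 9*w^3 + 13*w^2 + 45*w - 50) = w*(w - 1)*(w + 2)*(w^3 - 11*w^2 + 35*w - 25) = w*(w - 1)^2*(w + 2)*(w^2 - 10*w + 25) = w*(w - 5)*(w - 1)^2*(w + 2)*(w - 5)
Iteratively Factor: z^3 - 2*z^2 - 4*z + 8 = (z - 2)*(z^2 - 4) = (z - 2)^2*(z + 2)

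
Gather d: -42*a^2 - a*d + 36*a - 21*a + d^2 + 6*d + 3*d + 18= -42*a^2 + 15*a + d^2 + d*(9 - a) + 18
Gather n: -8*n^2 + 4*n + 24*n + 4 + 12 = -8*n^2 + 28*n + 16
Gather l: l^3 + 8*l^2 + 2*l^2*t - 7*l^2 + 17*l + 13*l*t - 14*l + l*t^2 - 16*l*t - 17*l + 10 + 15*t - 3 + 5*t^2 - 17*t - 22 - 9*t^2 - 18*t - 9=l^3 + l^2*(2*t + 1) + l*(t^2 - 3*t - 14) - 4*t^2 - 20*t - 24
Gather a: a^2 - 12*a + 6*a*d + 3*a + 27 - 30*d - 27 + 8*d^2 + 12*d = a^2 + a*(6*d - 9) + 8*d^2 - 18*d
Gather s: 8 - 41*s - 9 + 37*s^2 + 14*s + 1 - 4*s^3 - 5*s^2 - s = -4*s^3 + 32*s^2 - 28*s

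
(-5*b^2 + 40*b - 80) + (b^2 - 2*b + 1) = -4*b^2 + 38*b - 79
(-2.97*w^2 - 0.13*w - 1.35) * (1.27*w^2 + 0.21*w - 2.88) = -3.7719*w^4 - 0.7888*w^3 + 6.8118*w^2 + 0.0909*w + 3.888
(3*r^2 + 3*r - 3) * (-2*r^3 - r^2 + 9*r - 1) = -6*r^5 - 9*r^4 + 30*r^3 + 27*r^2 - 30*r + 3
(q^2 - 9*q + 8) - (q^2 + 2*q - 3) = 11 - 11*q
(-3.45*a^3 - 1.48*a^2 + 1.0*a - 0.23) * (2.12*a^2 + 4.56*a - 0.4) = -7.314*a^5 - 18.8696*a^4 - 3.2488*a^3 + 4.6644*a^2 - 1.4488*a + 0.092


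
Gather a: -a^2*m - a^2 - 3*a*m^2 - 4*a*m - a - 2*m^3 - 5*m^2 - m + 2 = a^2*(-m - 1) + a*(-3*m^2 - 4*m - 1) - 2*m^3 - 5*m^2 - m + 2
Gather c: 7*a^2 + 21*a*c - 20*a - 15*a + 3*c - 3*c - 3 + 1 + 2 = 7*a^2 + 21*a*c - 35*a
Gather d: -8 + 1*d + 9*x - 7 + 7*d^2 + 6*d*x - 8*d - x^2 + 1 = 7*d^2 + d*(6*x - 7) - x^2 + 9*x - 14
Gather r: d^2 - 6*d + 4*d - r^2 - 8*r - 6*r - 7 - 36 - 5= d^2 - 2*d - r^2 - 14*r - 48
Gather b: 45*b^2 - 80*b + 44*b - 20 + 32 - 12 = 45*b^2 - 36*b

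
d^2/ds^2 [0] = 0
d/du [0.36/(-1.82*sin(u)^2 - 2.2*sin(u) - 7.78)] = (1.3104*sin(u) + 0.792)*cos(u)/(1.82*sin(u)^2 + 2.2*sin(u) + 7.78)^2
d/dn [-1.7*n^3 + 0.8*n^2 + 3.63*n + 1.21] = -5.1*n^2 + 1.6*n + 3.63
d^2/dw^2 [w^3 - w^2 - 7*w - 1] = 6*w - 2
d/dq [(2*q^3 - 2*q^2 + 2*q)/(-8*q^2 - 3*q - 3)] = 2*(-8*q^4 - 6*q^3 + 2*q^2 + 6*q - 3)/(64*q^4 + 48*q^3 + 57*q^2 + 18*q + 9)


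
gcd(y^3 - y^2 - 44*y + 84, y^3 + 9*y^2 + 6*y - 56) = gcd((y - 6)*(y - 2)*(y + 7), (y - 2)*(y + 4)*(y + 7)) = y^2 + 5*y - 14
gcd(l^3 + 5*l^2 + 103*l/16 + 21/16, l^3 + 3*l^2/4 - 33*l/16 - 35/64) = l^2 + 2*l + 7/16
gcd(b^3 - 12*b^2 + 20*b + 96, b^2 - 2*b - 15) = 1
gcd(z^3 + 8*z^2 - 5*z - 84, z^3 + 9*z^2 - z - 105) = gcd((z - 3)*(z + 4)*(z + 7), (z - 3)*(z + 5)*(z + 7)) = z^2 + 4*z - 21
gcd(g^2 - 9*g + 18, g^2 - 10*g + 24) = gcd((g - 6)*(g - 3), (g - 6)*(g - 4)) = g - 6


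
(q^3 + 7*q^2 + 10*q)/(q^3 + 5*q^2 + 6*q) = (q + 5)/(q + 3)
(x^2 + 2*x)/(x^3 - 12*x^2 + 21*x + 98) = x/(x^2 - 14*x + 49)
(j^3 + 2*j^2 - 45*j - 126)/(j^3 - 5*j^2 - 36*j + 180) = (j^2 - 4*j - 21)/(j^2 - 11*j + 30)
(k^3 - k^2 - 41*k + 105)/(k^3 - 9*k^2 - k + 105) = (k^2 + 4*k - 21)/(k^2 - 4*k - 21)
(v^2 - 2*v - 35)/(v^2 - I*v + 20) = (v^2 - 2*v - 35)/(v^2 - I*v + 20)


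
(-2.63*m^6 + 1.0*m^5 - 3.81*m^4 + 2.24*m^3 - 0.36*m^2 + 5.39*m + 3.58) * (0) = 0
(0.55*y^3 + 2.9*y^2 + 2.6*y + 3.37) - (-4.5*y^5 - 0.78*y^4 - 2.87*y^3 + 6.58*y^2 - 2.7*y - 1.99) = 4.5*y^5 + 0.78*y^4 + 3.42*y^3 - 3.68*y^2 + 5.3*y + 5.36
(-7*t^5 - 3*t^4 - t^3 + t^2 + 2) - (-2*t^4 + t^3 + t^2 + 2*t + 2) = -7*t^5 - t^4 - 2*t^3 - 2*t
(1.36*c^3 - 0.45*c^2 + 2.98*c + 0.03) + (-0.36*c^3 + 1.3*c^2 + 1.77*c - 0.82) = 1.0*c^3 + 0.85*c^2 + 4.75*c - 0.79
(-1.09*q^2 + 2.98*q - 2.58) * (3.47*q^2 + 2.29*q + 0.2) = -3.7823*q^4 + 7.8445*q^3 - 2.3464*q^2 - 5.3122*q - 0.516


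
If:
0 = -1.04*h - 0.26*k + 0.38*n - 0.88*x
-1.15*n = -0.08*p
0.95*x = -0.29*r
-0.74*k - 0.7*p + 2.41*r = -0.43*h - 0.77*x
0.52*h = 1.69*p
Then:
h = 1.46605201671824*x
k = -9.20295982266588*x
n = 0.0313803776153737*x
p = 0.451092928220997*x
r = -3.27586206896552*x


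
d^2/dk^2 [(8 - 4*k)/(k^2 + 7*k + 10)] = 8*(-(k - 2)*(2*k + 7)^2 + (3*k + 5)*(k^2 + 7*k + 10))/(k^2 + 7*k + 10)^3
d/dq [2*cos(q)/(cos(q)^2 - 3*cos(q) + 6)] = 2*(cos(q)^2 - 6)*sin(q)/(sin(q)^2 + 3*cos(q) - 7)^2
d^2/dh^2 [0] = 0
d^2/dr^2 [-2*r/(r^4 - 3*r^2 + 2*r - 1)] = 4*(-4*r*(2*r^3 - 3*r + 1)^2 + (4*r^3 + 3*r*(2*r^2 - 1) - 6*r + 2)*(r^4 - 3*r^2 + 2*r - 1))/(r^4 - 3*r^2 + 2*r - 1)^3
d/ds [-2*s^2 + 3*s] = 3 - 4*s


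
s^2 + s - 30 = (s - 5)*(s + 6)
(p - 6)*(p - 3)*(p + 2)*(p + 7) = p^4 - 49*p^2 + 36*p + 252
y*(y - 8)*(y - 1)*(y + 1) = y^4 - 8*y^3 - y^2 + 8*y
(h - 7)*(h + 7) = h^2 - 49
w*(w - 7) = w^2 - 7*w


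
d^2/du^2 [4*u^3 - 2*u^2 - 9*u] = 24*u - 4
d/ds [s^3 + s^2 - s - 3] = 3*s^2 + 2*s - 1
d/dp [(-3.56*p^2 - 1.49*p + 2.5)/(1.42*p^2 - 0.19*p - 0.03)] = (2.7922*p^2 - 6.8864*p + 0.5197)/(2.0164*p^4 - 0.5396*p^3 - 0.0491*p^2 + 0.0114*p + 0.0009)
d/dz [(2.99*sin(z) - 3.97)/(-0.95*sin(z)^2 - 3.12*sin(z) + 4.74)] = (2.8405*sin(z)^2 - 7.543*sin(z) + 1.7862)*cos(z)/(0.9025*sin(z)^4 + 5.928*sin(z)^3 + 0.728400000000001*sin(z)^2 - 29.5776*sin(z) + 22.4676)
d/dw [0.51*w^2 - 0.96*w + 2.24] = 1.02*w - 0.96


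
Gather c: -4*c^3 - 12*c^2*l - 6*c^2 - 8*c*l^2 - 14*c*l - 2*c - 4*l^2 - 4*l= -4*c^3 + c^2*(-12*l - 6) + c*(-8*l^2 - 14*l - 2) - 4*l^2 - 4*l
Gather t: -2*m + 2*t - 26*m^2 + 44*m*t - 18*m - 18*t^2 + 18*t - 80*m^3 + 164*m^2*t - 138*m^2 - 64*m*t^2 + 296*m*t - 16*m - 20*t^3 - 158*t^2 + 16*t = -80*m^3 - 164*m^2 - 36*m - 20*t^3 + t^2*(-64*m - 176) + t*(164*m^2 + 340*m + 36)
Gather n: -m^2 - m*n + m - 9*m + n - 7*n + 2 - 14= -m^2 - 8*m + n*(-m - 6) - 12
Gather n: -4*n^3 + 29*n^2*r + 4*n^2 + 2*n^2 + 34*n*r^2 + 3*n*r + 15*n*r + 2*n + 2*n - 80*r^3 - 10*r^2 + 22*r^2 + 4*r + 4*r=-4*n^3 + n^2*(29*r + 6) + n*(34*r^2 + 18*r + 4) - 80*r^3 + 12*r^2 + 8*r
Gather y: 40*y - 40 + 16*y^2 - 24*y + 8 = 16*y^2 + 16*y - 32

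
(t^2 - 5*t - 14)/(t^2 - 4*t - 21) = (t + 2)/(t + 3)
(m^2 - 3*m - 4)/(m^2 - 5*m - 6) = (m - 4)/(m - 6)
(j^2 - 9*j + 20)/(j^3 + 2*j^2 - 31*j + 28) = (j - 5)/(j^2 + 6*j - 7)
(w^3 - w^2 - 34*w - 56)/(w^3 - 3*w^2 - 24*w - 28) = (w + 4)/(w + 2)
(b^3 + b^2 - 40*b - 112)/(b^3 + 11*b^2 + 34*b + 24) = (b^2 - 3*b - 28)/(b^2 + 7*b + 6)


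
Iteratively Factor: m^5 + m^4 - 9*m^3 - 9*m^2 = (m)*(m^4 + m^3 - 9*m^2 - 9*m) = m*(m + 3)*(m^3 - 2*m^2 - 3*m) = m*(m - 3)*(m + 3)*(m^2 + m) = m^2*(m - 3)*(m + 3)*(m + 1)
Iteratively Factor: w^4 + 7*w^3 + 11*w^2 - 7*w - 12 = (w + 4)*(w^3 + 3*w^2 - w - 3) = (w + 3)*(w + 4)*(w^2 - 1) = (w - 1)*(w + 3)*(w + 4)*(w + 1)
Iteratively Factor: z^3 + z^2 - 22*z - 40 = (z + 2)*(z^2 - z - 20) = (z + 2)*(z + 4)*(z - 5)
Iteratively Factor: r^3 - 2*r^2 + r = (r - 1)*(r^2 - r) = r*(r - 1)*(r - 1)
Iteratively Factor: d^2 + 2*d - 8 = (d - 2)*(d + 4)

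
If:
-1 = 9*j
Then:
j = -1/9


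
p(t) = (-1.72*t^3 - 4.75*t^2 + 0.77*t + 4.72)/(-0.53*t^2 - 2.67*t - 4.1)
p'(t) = (1.06*t + 2.67)*(-1.72*t^3 - 4.75*t^2 + 0.77*t + 4.72)/(-0.53*t^2 - 2.67*t - 4.1)^2 + (-5.16*t^2 - 9.5*t + 0.77)/(-0.53*t^2 - 2.67*t - 4.1)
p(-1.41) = 0.71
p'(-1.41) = -3.41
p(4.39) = 8.79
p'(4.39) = 2.92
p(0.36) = -0.84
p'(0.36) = 1.15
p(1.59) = 1.34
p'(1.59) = 2.22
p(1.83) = 1.89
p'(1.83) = 2.34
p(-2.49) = 0.13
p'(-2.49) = 10.25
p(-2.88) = -5.20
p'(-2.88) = 15.72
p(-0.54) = -1.13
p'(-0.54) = -0.72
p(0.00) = -1.15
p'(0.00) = 0.56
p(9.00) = 22.90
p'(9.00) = 3.14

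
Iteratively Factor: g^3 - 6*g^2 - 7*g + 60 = (g - 4)*(g^2 - 2*g - 15) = (g - 4)*(g + 3)*(g - 5)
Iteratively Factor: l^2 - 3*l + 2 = (l - 2)*(l - 1)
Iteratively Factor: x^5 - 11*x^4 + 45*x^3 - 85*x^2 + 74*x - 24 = (x - 2)*(x^4 - 9*x^3 + 27*x^2 - 31*x + 12) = (x - 2)*(x - 1)*(x^3 - 8*x^2 + 19*x - 12) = (x - 3)*(x - 2)*(x - 1)*(x^2 - 5*x + 4) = (x - 4)*(x - 3)*(x - 2)*(x - 1)*(x - 1)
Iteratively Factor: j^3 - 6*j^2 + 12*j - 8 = (j - 2)*(j^2 - 4*j + 4) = (j - 2)^2*(j - 2)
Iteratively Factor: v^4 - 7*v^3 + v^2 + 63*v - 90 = (v - 2)*(v^3 - 5*v^2 - 9*v + 45) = (v - 3)*(v - 2)*(v^2 - 2*v - 15) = (v - 3)*(v - 2)*(v + 3)*(v - 5)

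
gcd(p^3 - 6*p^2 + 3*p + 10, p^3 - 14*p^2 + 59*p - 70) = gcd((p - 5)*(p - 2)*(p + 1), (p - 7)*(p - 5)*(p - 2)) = p^2 - 7*p + 10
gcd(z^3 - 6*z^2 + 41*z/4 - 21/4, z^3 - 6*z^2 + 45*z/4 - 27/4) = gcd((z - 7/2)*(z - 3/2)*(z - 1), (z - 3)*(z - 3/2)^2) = z - 3/2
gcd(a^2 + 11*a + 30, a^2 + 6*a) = a + 6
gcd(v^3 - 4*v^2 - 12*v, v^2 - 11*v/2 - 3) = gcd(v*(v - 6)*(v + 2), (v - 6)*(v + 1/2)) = v - 6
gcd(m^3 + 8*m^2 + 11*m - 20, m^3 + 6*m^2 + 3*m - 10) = m^2 + 4*m - 5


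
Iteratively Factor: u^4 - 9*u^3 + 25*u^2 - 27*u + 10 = (u - 1)*(u^3 - 8*u^2 + 17*u - 10) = (u - 1)^2*(u^2 - 7*u + 10) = (u - 2)*(u - 1)^2*(u - 5)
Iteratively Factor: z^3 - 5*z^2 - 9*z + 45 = (z - 5)*(z^2 - 9) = (z - 5)*(z + 3)*(z - 3)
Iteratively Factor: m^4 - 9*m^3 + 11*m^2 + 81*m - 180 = (m + 3)*(m^3 - 12*m^2 + 47*m - 60) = (m - 3)*(m + 3)*(m^2 - 9*m + 20) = (m - 4)*(m - 3)*(m + 3)*(m - 5)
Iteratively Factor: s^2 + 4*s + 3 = (s + 3)*(s + 1)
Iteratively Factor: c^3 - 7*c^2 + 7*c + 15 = (c + 1)*(c^2 - 8*c + 15) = (c - 5)*(c + 1)*(c - 3)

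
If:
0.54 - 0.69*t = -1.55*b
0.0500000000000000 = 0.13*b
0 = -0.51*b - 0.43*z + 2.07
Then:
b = 0.38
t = 1.65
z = 4.36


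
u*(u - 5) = u^2 - 5*u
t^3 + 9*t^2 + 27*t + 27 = (t + 3)^3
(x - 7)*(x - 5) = x^2 - 12*x + 35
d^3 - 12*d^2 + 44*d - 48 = (d - 6)*(d - 4)*(d - 2)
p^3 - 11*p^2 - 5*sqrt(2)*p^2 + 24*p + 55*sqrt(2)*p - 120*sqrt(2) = (p - 8)*(p - 3)*(p - 5*sqrt(2))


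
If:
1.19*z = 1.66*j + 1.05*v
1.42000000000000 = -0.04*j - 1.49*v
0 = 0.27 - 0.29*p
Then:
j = 0.729250637492803*z + 0.61322694743769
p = 0.93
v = -0.0195771983219544*z - 0.969482602615777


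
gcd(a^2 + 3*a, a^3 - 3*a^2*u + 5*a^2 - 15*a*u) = a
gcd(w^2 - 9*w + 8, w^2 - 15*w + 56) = w - 8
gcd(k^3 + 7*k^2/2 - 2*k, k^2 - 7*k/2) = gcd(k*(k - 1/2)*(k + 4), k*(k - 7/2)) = k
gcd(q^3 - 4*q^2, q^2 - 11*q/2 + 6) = q - 4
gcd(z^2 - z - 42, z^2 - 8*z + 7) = z - 7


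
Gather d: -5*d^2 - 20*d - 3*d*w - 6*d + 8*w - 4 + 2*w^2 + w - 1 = -5*d^2 + d*(-3*w - 26) + 2*w^2 + 9*w - 5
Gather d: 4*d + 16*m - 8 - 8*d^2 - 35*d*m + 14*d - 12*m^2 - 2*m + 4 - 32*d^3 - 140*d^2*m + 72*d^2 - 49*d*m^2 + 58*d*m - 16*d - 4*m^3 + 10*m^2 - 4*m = -32*d^3 + d^2*(64 - 140*m) + d*(-49*m^2 + 23*m + 2) - 4*m^3 - 2*m^2 + 10*m - 4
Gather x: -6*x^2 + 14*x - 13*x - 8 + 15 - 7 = -6*x^2 + x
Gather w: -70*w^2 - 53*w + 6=-70*w^2 - 53*w + 6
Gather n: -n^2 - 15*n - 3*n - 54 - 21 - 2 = -n^2 - 18*n - 77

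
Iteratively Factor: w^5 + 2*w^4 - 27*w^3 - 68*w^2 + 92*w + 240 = (w + 2)*(w^4 - 27*w^2 - 14*w + 120) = (w + 2)*(w + 4)*(w^3 - 4*w^2 - 11*w + 30) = (w - 5)*(w + 2)*(w + 4)*(w^2 + w - 6) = (w - 5)*(w - 2)*(w + 2)*(w + 4)*(w + 3)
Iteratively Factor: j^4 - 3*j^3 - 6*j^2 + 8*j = (j)*(j^3 - 3*j^2 - 6*j + 8) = j*(j - 1)*(j^2 - 2*j - 8) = j*(j - 1)*(j + 2)*(j - 4)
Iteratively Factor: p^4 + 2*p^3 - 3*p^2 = (p + 3)*(p^3 - p^2) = p*(p + 3)*(p^2 - p) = p*(p - 1)*(p + 3)*(p)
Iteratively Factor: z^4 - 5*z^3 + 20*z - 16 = (z - 1)*(z^3 - 4*z^2 - 4*z + 16) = (z - 1)*(z + 2)*(z^2 - 6*z + 8) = (z - 4)*(z - 1)*(z + 2)*(z - 2)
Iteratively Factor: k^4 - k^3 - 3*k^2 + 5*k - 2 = (k - 1)*(k^3 - 3*k + 2) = (k - 1)^2*(k^2 + k - 2) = (k - 1)^2*(k + 2)*(k - 1)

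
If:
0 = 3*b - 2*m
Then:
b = 2*m/3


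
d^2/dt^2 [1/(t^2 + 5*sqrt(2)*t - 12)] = 2*(-t^2 - 5*sqrt(2)*t + (2*t + 5*sqrt(2))^2 + 12)/(t^2 + 5*sqrt(2)*t - 12)^3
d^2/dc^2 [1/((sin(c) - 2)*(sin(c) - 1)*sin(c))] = (-9*sin(c)^2 + 24*sin(c) - 4 - 34/sin(c) + 28/sin(c)^2 - 8/sin(c)^3)/((sin(c) - 2)^3*(sin(c) - 1)^2)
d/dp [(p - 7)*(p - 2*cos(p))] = p + (p - 7)*(2*sin(p) + 1) - 2*cos(p)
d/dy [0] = 0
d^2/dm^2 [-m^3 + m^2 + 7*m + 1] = 2 - 6*m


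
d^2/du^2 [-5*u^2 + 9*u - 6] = -10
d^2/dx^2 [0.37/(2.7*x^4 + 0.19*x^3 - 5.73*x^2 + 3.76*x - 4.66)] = ((-11.988*x^2 - 0.4218*x + 4.2402)*(2.7*x^4 + 0.19*x^3 - 5.73*x^2 + 3.76*x - 4.66) + 0.37*(10.8*x^3 + 0.57*x^2 - 11.46*x + 3.76)*(21.6*x^3 + 1.14*x^2 - 22.92*x + 7.52))/(2.7*x^4 + 0.19*x^3 - 5.73*x^2 + 3.76*x - 4.66)^3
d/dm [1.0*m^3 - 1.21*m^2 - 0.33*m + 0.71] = 3.0*m^2 - 2.42*m - 0.33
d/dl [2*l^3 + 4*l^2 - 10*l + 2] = 6*l^2 + 8*l - 10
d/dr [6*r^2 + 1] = 12*r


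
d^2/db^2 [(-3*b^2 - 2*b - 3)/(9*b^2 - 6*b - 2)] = 6*(-108*b^3 - 297*b^2 + 126*b - 50)/(729*b^6 - 1458*b^5 + 486*b^4 + 432*b^3 - 108*b^2 - 72*b - 8)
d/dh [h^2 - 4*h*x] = 2*h - 4*x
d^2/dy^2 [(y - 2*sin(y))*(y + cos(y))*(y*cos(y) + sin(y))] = -y^3*cos(y) - 7*y^2*sin(y) + 4*y^2*sin(2*y) - 2*y^2*cos(2*y) + y*sin(y)/2 - 6*y*sin(2*y) + 9*y*sin(3*y)/2 + 10*y*cos(y) - 12*y*cos(2*y) + 2*sin(y) - 6*sin(2*y) - cos(y)/2 + 3*cos(2*y) - 15*cos(3*y)/2 + 1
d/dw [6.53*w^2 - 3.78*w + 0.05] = 13.06*w - 3.78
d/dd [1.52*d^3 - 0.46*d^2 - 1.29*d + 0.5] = 4.56*d^2 - 0.92*d - 1.29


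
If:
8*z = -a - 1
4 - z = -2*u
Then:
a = -8*z - 1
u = z/2 - 2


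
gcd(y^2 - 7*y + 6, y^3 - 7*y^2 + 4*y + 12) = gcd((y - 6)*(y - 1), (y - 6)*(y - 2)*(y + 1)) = y - 6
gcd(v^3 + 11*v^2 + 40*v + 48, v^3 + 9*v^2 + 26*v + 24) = v^2 + 7*v + 12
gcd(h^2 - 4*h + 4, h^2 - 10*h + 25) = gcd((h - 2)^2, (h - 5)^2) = 1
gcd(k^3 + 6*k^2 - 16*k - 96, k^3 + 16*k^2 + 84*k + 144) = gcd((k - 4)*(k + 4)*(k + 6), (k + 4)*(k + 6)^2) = k^2 + 10*k + 24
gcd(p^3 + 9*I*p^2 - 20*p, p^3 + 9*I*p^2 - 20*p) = p^3 + 9*I*p^2 - 20*p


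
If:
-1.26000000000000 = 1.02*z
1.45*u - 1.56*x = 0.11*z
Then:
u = 1.07586206896552*x - 0.0937119675456389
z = -1.24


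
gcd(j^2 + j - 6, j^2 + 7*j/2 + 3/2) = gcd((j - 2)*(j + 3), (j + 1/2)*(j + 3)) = j + 3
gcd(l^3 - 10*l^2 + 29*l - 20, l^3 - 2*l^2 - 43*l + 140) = l^2 - 9*l + 20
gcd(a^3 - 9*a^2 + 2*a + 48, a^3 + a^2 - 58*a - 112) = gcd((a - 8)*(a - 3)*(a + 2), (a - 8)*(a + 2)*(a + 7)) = a^2 - 6*a - 16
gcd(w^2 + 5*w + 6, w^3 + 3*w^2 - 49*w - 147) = w + 3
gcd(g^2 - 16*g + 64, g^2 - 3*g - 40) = g - 8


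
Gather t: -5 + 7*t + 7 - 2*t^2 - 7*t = 2 - 2*t^2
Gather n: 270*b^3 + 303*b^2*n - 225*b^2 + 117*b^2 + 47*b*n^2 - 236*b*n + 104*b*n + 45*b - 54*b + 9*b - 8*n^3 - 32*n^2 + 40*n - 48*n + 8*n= 270*b^3 - 108*b^2 - 8*n^3 + n^2*(47*b - 32) + n*(303*b^2 - 132*b)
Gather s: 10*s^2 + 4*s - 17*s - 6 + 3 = 10*s^2 - 13*s - 3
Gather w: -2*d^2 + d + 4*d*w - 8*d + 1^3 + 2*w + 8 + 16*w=-2*d^2 - 7*d + w*(4*d + 18) + 9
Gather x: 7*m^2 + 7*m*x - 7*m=7*m^2 + 7*m*x - 7*m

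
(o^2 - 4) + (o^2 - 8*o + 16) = 2*o^2 - 8*o + 12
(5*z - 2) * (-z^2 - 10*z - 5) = -5*z^3 - 48*z^2 - 5*z + 10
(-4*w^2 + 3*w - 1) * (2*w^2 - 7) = -8*w^4 + 6*w^3 + 26*w^2 - 21*w + 7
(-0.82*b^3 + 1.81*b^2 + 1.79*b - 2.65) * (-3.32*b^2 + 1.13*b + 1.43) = 2.7224*b^5 - 6.9358*b^4 - 5.0701*b^3 + 13.409*b^2 - 0.4348*b - 3.7895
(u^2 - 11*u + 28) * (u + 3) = u^3 - 8*u^2 - 5*u + 84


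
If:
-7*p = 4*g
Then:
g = -7*p/4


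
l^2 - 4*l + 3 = (l - 3)*(l - 1)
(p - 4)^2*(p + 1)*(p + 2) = p^4 - 5*p^3 - 6*p^2 + 32*p + 32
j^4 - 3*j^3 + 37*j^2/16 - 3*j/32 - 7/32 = (j - 7/4)*(j - 1)*(j - 1/2)*(j + 1/4)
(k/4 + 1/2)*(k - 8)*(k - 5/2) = k^3/4 - 17*k^2/8 - k/4 + 10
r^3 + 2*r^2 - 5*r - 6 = (r - 2)*(r + 1)*(r + 3)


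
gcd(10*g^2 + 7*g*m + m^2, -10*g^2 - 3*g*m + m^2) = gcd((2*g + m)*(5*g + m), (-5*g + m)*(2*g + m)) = 2*g + m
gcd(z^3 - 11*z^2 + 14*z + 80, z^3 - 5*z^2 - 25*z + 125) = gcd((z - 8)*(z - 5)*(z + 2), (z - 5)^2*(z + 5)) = z - 5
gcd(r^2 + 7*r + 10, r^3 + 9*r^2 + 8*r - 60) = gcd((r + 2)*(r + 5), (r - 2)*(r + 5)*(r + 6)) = r + 5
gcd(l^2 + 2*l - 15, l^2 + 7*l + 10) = l + 5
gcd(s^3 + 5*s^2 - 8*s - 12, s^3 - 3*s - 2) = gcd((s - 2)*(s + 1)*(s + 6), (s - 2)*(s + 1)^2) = s^2 - s - 2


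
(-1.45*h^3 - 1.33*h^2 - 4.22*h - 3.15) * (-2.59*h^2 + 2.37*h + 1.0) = 3.7555*h^5 + 0.00819999999999999*h^4 + 6.3277*h^3 - 3.1729*h^2 - 11.6855*h - 3.15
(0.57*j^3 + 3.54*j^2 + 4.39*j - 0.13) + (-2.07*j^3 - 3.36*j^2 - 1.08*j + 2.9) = -1.5*j^3 + 0.18*j^2 + 3.31*j + 2.77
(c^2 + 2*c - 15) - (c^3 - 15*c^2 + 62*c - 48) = -c^3 + 16*c^2 - 60*c + 33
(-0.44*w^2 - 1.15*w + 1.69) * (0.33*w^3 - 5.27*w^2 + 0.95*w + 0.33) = -0.1452*w^5 + 1.9393*w^4 + 6.2002*w^3 - 10.144*w^2 + 1.226*w + 0.5577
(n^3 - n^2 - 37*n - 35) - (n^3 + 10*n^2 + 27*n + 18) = -11*n^2 - 64*n - 53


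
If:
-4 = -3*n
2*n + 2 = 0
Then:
No Solution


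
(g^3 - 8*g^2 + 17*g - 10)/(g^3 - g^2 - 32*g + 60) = (g - 1)/(g + 6)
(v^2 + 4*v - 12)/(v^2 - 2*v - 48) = (v - 2)/(v - 8)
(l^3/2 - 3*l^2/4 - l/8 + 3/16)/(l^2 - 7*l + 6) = (8*l^3 - 12*l^2 - 2*l + 3)/(16*(l^2 - 7*l + 6))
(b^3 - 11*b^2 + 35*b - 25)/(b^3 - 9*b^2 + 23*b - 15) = (b - 5)/(b - 3)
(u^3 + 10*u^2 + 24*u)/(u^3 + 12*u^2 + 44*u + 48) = u/(u + 2)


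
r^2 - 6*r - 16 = (r - 8)*(r + 2)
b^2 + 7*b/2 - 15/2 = (b - 3/2)*(b + 5)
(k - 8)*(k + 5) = k^2 - 3*k - 40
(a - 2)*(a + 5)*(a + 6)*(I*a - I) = I*a^4 + 8*I*a^3 - I*a^2 - 68*I*a + 60*I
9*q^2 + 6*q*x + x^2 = (3*q + x)^2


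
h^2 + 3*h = h*(h + 3)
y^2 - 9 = (y - 3)*(y + 3)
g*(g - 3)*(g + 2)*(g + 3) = g^4 + 2*g^3 - 9*g^2 - 18*g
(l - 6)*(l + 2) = l^2 - 4*l - 12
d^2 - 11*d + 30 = (d - 6)*(d - 5)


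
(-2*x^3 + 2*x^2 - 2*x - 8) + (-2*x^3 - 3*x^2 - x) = -4*x^3 - x^2 - 3*x - 8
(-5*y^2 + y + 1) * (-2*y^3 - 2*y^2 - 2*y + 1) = 10*y^5 + 8*y^4 + 6*y^3 - 9*y^2 - y + 1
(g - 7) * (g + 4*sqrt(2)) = g^2 - 7*g + 4*sqrt(2)*g - 28*sqrt(2)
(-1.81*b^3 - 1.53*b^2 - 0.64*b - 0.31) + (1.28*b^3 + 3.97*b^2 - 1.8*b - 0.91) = -0.53*b^3 + 2.44*b^2 - 2.44*b - 1.22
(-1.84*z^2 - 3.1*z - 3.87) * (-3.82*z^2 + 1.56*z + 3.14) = 7.0288*z^4 + 8.9716*z^3 + 4.1698*z^2 - 15.7712*z - 12.1518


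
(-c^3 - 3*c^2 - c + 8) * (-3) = 3*c^3 + 9*c^2 + 3*c - 24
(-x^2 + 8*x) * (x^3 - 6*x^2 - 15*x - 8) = -x^5 + 14*x^4 - 33*x^3 - 112*x^2 - 64*x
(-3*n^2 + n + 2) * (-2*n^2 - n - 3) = 6*n^4 + n^3 + 4*n^2 - 5*n - 6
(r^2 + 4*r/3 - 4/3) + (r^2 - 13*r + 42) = 2*r^2 - 35*r/3 + 122/3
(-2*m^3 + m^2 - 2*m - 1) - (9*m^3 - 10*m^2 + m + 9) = -11*m^3 + 11*m^2 - 3*m - 10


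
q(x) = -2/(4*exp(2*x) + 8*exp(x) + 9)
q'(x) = -2*(-8*exp(2*x) - 8*exp(x))/(4*exp(2*x) + 8*exp(x) + 9)^2 = 16*(exp(x) + 1)*exp(x)/(4*exp(2*x) + 8*exp(x) + 9)^2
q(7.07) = -0.00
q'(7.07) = 0.00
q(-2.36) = -0.20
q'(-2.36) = 0.02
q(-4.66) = -0.22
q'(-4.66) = 0.00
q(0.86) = -0.04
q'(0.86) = 0.05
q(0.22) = -0.08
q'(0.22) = 0.07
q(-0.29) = -0.12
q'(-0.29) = 0.07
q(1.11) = -0.03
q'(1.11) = 0.04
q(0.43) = -0.07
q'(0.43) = 0.07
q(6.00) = 0.00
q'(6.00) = 0.00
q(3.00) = 0.00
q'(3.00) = 0.00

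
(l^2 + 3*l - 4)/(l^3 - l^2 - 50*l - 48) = (-l^2 - 3*l + 4)/(-l^3 + l^2 + 50*l + 48)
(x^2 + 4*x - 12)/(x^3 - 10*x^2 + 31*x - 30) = (x + 6)/(x^2 - 8*x + 15)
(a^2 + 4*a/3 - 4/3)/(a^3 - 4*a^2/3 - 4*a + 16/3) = (3*a - 2)/(3*a^2 - 10*a + 8)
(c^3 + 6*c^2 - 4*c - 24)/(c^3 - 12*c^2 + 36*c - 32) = (c^2 + 8*c + 12)/(c^2 - 10*c + 16)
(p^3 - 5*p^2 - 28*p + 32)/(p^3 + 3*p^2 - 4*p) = (p - 8)/p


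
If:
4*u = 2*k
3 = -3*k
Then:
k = -1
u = -1/2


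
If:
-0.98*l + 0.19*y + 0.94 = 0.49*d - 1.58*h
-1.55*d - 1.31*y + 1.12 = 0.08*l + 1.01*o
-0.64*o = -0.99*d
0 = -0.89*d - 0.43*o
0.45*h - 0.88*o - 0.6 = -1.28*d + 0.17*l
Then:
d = 0.00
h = 4.40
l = 8.13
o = 0.00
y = 0.36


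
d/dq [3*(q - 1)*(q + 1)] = 6*q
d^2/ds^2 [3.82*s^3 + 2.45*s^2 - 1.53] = 22.92*s + 4.9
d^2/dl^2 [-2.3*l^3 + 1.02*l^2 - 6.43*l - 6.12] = 2.04 - 13.8*l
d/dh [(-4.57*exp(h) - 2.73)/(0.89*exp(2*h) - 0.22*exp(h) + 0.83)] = (4.0673*exp(2*h) + 4.8594*exp(h) - 4.3937)*exp(h)/(0.7921*exp(4*h) - 0.3916*exp(3*h) + 1.5258*exp(2*h) - 0.3652*exp(h) + 0.6889)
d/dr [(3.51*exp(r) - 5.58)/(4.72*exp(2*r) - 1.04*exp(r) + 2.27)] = (-16.5672*exp(2*r) + 52.6752*exp(r) + 2.1645)*exp(r)/(22.2784*exp(4*r) - 9.8176*exp(3*r) + 22.5104*exp(2*r) - 4.7216*exp(r) + 5.1529)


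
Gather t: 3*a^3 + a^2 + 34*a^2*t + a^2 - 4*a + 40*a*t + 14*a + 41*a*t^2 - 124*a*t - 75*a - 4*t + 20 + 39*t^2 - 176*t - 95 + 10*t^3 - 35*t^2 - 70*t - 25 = 3*a^3 + 2*a^2 - 65*a + 10*t^3 + t^2*(41*a + 4) + t*(34*a^2 - 84*a - 250) - 100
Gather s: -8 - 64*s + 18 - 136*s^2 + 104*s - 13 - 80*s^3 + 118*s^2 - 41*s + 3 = -80*s^3 - 18*s^2 - s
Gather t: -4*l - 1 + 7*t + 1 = -4*l + 7*t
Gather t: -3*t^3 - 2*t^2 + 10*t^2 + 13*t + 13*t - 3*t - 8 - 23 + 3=-3*t^3 + 8*t^2 + 23*t - 28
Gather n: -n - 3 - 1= -n - 4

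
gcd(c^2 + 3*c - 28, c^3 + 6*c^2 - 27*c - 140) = c + 7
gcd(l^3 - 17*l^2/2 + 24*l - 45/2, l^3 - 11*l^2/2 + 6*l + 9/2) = l^2 - 6*l + 9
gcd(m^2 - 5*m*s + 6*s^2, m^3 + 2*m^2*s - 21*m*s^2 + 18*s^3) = -m + 3*s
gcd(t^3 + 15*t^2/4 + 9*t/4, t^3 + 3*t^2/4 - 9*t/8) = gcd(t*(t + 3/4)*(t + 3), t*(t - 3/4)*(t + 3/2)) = t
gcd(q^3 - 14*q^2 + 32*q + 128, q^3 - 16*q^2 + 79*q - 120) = q - 8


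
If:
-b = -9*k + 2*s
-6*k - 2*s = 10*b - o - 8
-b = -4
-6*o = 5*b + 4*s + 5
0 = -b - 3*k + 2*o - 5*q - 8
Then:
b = 4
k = -185/108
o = 83/36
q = -9/20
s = -233/24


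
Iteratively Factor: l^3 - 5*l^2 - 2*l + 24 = (l + 2)*(l^2 - 7*l + 12) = (l - 4)*(l + 2)*(l - 3)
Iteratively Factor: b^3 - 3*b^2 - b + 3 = (b + 1)*(b^2 - 4*b + 3) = (b - 3)*(b + 1)*(b - 1)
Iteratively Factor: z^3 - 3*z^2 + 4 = (z - 2)*(z^2 - z - 2) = (z - 2)^2*(z + 1)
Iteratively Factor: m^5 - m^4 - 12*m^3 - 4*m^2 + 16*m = (m - 4)*(m^4 + 3*m^3 - 4*m) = m*(m - 4)*(m^3 + 3*m^2 - 4) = m*(m - 4)*(m - 1)*(m^2 + 4*m + 4) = m*(m - 4)*(m - 1)*(m + 2)*(m + 2)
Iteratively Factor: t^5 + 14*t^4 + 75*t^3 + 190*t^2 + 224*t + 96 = (t + 4)*(t^4 + 10*t^3 + 35*t^2 + 50*t + 24) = (t + 1)*(t + 4)*(t^3 + 9*t^2 + 26*t + 24) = (t + 1)*(t + 2)*(t + 4)*(t^2 + 7*t + 12) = (t + 1)*(t + 2)*(t + 3)*(t + 4)*(t + 4)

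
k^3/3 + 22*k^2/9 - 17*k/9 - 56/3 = (k/3 + 1)*(k - 8/3)*(k + 7)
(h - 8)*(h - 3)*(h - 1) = h^3 - 12*h^2 + 35*h - 24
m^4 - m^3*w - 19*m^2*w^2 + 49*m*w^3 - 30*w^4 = (m - 3*w)*(m - 2*w)*(m - w)*(m + 5*w)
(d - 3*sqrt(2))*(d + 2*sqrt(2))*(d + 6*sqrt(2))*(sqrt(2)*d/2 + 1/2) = sqrt(2)*d^4/2 + 11*d^3/2 - 19*sqrt(2)*d^2/2 - 84*d - 36*sqrt(2)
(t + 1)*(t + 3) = t^2 + 4*t + 3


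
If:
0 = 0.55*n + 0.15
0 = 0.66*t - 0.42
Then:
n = -0.27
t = 0.64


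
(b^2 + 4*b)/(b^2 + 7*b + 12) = b/(b + 3)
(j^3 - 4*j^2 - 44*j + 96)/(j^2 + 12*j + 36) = (j^2 - 10*j + 16)/(j + 6)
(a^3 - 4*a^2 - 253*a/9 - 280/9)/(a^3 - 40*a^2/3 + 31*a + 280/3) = (a + 7/3)/(a - 7)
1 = 1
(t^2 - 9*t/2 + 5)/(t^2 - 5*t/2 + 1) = (2*t - 5)/(2*t - 1)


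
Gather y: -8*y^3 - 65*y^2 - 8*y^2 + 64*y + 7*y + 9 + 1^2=-8*y^3 - 73*y^2 + 71*y + 10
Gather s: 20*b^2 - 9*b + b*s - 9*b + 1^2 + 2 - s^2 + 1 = 20*b^2 + b*s - 18*b - s^2 + 4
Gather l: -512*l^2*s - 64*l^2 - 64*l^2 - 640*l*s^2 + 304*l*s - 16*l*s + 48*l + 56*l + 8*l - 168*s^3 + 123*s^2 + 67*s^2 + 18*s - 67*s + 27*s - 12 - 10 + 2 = l^2*(-512*s - 128) + l*(-640*s^2 + 288*s + 112) - 168*s^3 + 190*s^2 - 22*s - 20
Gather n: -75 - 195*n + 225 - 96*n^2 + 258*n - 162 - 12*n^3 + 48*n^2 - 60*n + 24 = -12*n^3 - 48*n^2 + 3*n + 12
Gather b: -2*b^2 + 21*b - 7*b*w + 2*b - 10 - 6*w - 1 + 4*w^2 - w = -2*b^2 + b*(23 - 7*w) + 4*w^2 - 7*w - 11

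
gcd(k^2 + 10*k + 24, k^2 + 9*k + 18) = k + 6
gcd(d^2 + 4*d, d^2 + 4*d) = d^2 + 4*d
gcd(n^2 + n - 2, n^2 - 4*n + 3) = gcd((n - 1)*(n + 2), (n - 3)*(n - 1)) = n - 1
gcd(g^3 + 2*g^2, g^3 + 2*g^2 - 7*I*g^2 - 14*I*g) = g^2 + 2*g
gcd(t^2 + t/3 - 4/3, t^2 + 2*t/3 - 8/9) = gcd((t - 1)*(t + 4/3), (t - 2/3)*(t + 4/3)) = t + 4/3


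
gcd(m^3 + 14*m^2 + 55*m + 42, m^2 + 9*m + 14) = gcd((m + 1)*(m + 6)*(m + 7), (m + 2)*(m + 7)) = m + 7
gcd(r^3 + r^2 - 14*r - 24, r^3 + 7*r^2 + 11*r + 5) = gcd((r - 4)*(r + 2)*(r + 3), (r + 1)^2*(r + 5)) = 1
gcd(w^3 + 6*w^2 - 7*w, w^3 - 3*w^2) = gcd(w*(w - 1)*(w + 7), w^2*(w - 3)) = w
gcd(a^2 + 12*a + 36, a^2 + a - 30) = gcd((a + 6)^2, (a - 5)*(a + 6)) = a + 6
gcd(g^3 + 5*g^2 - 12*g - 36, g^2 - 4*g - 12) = g + 2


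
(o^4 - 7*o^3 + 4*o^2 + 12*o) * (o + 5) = o^5 - 2*o^4 - 31*o^3 + 32*o^2 + 60*o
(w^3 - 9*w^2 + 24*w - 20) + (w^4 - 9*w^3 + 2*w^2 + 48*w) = w^4 - 8*w^3 - 7*w^2 + 72*w - 20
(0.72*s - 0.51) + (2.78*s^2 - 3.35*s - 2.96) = 2.78*s^2 - 2.63*s - 3.47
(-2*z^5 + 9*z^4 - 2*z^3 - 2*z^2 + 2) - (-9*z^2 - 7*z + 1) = -2*z^5 + 9*z^4 - 2*z^3 + 7*z^2 + 7*z + 1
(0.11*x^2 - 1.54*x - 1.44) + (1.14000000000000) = 0.11*x^2 - 1.54*x - 0.3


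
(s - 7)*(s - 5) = s^2 - 12*s + 35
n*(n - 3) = n^2 - 3*n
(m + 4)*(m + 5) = m^2 + 9*m + 20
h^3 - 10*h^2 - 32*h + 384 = (h - 8)^2*(h + 6)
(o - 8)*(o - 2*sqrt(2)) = o^2 - 8*o - 2*sqrt(2)*o + 16*sqrt(2)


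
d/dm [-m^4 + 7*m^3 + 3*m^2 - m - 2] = -4*m^3 + 21*m^2 + 6*m - 1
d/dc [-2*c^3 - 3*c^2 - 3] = 6*c*(-c - 1)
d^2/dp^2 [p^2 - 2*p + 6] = 2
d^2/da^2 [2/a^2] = 12/a^4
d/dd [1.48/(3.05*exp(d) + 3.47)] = -4.514*exp(d)/(3.05*exp(d) + 3.47)^2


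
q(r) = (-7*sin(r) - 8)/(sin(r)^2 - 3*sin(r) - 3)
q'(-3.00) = 0.78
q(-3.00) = 2.74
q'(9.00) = -0.26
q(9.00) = 2.68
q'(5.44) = -179.94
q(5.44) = 13.72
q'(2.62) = -0.32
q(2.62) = 2.71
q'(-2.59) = 6.06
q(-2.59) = 3.76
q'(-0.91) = -103548.72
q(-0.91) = 302.65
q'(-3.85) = -0.38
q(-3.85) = 2.77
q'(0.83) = 0.39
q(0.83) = 2.82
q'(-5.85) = 0.27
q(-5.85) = 2.68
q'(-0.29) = -1.58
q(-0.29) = 2.91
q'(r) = (-2*sin(r)*cos(r) + 3*cos(r))*(-7*sin(r) - 8)/(sin(r)^2 - 3*sin(r) - 3)^2 - 7*cos(r)/(sin(r)^2 - 3*sin(r) - 3)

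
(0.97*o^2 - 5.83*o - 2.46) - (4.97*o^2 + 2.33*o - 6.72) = -4.0*o^2 - 8.16*o + 4.26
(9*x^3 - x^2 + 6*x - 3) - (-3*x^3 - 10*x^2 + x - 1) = 12*x^3 + 9*x^2 + 5*x - 2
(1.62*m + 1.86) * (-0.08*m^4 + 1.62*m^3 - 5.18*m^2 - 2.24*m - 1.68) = -0.1296*m^5 + 2.4756*m^4 - 5.3784*m^3 - 13.2636*m^2 - 6.888*m - 3.1248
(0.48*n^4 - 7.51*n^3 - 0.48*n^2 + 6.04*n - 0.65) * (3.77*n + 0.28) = 1.8096*n^5 - 28.1783*n^4 - 3.9124*n^3 + 22.6364*n^2 - 0.7593*n - 0.182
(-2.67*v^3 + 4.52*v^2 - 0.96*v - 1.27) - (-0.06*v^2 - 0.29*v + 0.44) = -2.67*v^3 + 4.58*v^2 - 0.67*v - 1.71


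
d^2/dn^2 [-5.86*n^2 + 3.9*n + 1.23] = -11.7200000000000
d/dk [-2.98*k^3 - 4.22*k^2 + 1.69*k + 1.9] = -8.94*k^2 - 8.44*k + 1.69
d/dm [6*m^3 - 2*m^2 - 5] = 2*m*(9*m - 2)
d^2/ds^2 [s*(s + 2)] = 2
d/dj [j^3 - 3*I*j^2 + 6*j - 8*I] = 3*j^2 - 6*I*j + 6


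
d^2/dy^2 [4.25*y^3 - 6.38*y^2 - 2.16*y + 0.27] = 25.5*y - 12.76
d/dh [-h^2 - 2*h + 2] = -2*h - 2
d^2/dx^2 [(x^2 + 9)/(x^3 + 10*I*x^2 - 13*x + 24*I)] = 2*(x^3 - 9*I*x^2 + 39*x + 115*I)/(x^6 + 21*I*x^5 - 123*x^4 - 7*I*x^3 - 984*x^2 + 1344*I*x + 512)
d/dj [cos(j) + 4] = -sin(j)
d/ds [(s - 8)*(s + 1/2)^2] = (2*s + 1)*(6*s - 31)/4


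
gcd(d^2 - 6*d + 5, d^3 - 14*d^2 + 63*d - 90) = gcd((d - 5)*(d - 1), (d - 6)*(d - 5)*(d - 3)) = d - 5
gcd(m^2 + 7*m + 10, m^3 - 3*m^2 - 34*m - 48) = m + 2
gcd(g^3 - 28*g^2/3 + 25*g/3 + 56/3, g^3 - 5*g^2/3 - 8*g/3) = g + 1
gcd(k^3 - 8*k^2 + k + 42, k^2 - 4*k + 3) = k - 3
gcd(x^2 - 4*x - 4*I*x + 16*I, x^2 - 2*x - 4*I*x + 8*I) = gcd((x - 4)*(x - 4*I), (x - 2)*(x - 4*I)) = x - 4*I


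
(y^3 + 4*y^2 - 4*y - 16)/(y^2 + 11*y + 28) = (y^2 - 4)/(y + 7)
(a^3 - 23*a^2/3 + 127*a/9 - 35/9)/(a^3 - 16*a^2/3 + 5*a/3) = (a - 7/3)/a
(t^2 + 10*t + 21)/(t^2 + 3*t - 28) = (t + 3)/(t - 4)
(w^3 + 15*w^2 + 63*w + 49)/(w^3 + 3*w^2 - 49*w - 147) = (w^2 + 8*w + 7)/(w^2 - 4*w - 21)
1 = 1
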